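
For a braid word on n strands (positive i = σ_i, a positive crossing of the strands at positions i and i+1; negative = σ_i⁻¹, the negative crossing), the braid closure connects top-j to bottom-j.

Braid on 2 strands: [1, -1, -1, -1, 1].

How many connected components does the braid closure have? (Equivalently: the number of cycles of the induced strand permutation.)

Track the strand permutation on 2 strands, starting from identity.
  step 1: s1 swaps positions 1,2 -> [2 1]
  step 2: s1^-1 swaps positions 1,2 -> [1 2]
  step 3: s1^-1 swaps positions 1,2 -> [2 1]
  step 4: s1^-1 swaps positions 1,2 -> [1 2]
  step 5: s1 swaps positions 1,2 -> [2 1]
Final permutation (position -> original strand): [2 1]
Closure components = cycle count of this permutation = 1.

Answer: 1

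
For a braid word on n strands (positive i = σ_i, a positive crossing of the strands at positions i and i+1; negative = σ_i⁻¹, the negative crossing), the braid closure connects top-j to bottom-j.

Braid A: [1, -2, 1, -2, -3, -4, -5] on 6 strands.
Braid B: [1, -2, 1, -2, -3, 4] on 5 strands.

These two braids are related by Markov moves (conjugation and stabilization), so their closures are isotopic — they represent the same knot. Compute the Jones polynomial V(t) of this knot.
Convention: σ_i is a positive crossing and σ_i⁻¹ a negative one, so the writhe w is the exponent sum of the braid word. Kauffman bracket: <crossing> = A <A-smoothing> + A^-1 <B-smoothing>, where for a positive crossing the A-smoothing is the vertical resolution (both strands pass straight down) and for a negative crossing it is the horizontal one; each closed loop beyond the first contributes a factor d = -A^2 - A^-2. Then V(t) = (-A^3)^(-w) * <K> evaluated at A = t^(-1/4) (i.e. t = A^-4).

Markov-equivalent braids have isotopic closures, hence identical knot invariants. Strip the Markov moves from each word to reach a common short braid β, then compute V(t) once on β.
Braid A: s1 s2^-1 s1 s2^-1 s3^-1 s4^-1 s5^-1 on 6 strands reduces by inverse Markov moves (closure unchanged at each step):
  Destabilize: the word has the form β·s5^-1 where s5^-1 occurs only as the final letter (β ∈ B_5); drop it and the last strand → 5 strands.
  Destabilize: the word has the form β·s4^-1 where s4^-1 occurs only as the final letter (β ∈ B_4); drop it and the last strand → 4 strands.
  Destabilize: the word has the form β·s3^-1 where s3^-1 occurs only as the final letter (β ∈ B_3); drop it and the last strand → 3 strands.
Reduced to β = s1 s2^-1 s1 s2^-1 on 3 strands, 4 crossings.
Braid B: s1 s2^-1 s1 s2^-1 s3^-1 s4 on 5 strands reduces by inverse Markov moves (closure unchanged at each step):
  Destabilize: the word has the form β·s4 where s4 occurs only as the final letter (β ∈ B_4); drop it and the last strand → 4 strands.
  Destabilize: the word has the form β·s3^-1 where s3^-1 occurs only as the final letter (β ∈ B_3); drop it and the last strand → 3 strands.
Reduced to β = s1 s2^-1 s1 s2^-1 on 3 strands, 4 crossings.
Both give the same β = s1 s2^-1 s1 s2^-1 on 3 strands, so one state sum suffices:
Braid: s1 s2^-1 s1 s2^-1 on 3 strands, 4 crossings.
Writhe w = (#positive) - (#negative) = 2 - 2 = 0.
Enumerate smoothing states for the bracket polynomial. There are 2^4 = 16 states.
Each crossing splits two ways (0=vertical, 1=horizontal). The state's weight is A^(#A-smoothings - #B-smoothings) * d^(loops - 1).
  state 0000: A-exp=+0, loops=3, term = A^0 * d^2
  state 0001: A-exp=+2, loops=2, term = A^2 * d^1
  state 0010: A-exp=-2, loops=2, term = A^-2 * d^1
  state 0011: A-exp=+0, loops=1, term = A^0 * d^0
  state 0100: A-exp=+2, loops=2, term = A^2 * d^1
  state 0101: A-exp=+4, loops=3, term = A^4 * d^2
  state 0110: A-exp=+0, loops=1, term = A^0 * d^0
  state 0111: A-exp=+2, loops=2, term = A^2 * d^1
  state 1000: A-exp=-2, loops=2, term = A^-2 * d^1
  state 1001: A-exp=+0, loops=1, term = A^0 * d^0
  state 1010: A-exp=-4, loops=3, term = A^-4 * d^2
  state 1011: A-exp=-2, loops=2, term = A^-2 * d^1
  state 1100: A-exp=+0, loops=1, term = A^0 * d^0
  state 1101: A-exp=+2, loops=2, term = A^2 * d^1
  state 1110: A-exp=-2, loops=2, term = A^-2 * d^1
  state 1111: A-exp=+0, loops=1, term = A^0 * d^0
Collect the terms by A-exponent (count of states per loop number):
Powers of d = -A^2 - A^-2: d^2 = A^4 + 2 + A^-4.
  A^4 * (d^2) = A^8 + 2*A^4 + 1
  A^2 * (4*d) = -4*A^4 - 4
  A^0 * (5 + d^2) = A^4 + 7 + A^-4
  A^-2 * (4*d) = -4 - 4*A^-4
  A^-4 * (d^2) = 1 + 2*A^-4 + A^-8
Summing the groups: <K> = A^8 - A^4 + 1 - A^-4 + A^-8
Normalise by the writhe: (-A^3)^(-w) = (-A^3)^(0) = 1, so f(A) = 1 * <K> = A^8 - A^4 + 1 - A^-4 + A^-8.
Substitute A = t^(-1/4), i.e. A^e → t^(-e/4): V(t) = t^2 - t + 1 - t^-1 + t^-2

Answer: t^2 - t + 1 - t^-1 + t^-2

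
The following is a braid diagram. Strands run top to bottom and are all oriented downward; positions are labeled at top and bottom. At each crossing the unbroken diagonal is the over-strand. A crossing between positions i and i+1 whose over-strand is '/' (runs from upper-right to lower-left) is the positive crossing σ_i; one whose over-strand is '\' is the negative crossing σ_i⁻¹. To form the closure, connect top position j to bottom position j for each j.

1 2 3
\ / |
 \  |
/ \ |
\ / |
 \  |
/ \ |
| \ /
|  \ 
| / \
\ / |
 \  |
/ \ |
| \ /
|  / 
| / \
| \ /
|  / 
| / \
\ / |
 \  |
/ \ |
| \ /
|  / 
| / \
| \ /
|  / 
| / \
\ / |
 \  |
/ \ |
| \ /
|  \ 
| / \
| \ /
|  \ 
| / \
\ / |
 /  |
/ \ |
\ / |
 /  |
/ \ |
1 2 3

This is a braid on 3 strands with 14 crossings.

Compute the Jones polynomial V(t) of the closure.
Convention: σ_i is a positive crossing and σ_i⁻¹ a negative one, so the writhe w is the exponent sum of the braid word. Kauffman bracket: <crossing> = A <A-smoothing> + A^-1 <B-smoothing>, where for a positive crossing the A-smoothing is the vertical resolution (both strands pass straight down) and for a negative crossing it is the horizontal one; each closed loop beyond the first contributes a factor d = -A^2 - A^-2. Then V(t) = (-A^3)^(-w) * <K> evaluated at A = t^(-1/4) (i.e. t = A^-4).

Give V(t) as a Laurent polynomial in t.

Reading the diagram top to bottom ('/'-over between positions i,i+1 = s_i, '\'-over = s_i^-1): braid word = s1^-1 s1^-1 s2^-1 s1^-1 s2 s2 s1^-1 s2 s2 s1^-1 s2^-1 s2^-1 s1 s1.
The presented braid s1^-1 s1^-1 s2^-1 s1^-1 s2 s2 s1^-1 s2 s2 s1^-1 s2^-1 s2^-1 s1 s1 on 3 strands reduces by inverse Markov moves (closure unchanged at each step):
  Deconjugate: the word is γ·β·γ⁻¹ with γ = s1^-1 s1^-1 (prefix) and γ⁻¹ = s1 s1 (suffix); strip both.
Reduced to β = s2^-1 s1^-1 s2 s2 s1^-1 s2 s2 s1^-1 s2^-1 s2^-1 on 3 strands, 10 crossings.
Compute on β:
Braid: s2^-1 s1^-1 s2 s2 s1^-1 s2 s2 s1^-1 s2^-1 s2^-1 on 3 strands, 10 crossings.
Writhe w = (#positive) - (#negative) = 4 - 6 = -2.
State-sum expansion of <K>. There are 2^10 = 1024 states.
For each crossing: s=0 is the vertical smoothing, s=1 horizontal. Crossing k contributes A^(sign_k * (1 - 2*s_k)); loop factor d = -A^2 - A^-2.
Tabulate the states by total A-exponent and number of loops L (A-exp: L × count):
  A^10: L=5 ×1
  A^8: L=4 ×10
  A^6: L=3 ×39, L=5 ×6
  A^4: L=2 ×66, L=4 ×52, L=6 ×2
  A^2: L=1 ×45, L=3 ×124, L=5 ×41
  A^0: L=2 ×118, L=4 ×113, L=6 ×21
  A^-2: L=1 ×20, L=3 ×120, L=5 ×63, L=7 ×7
  A^-4: L=2 ×30, L=4 ×68, L=6 ×21, L=8 ×1
  A^-6: L=3 ×20, L=5 ×22, L=7 ×3
  A^-8: L=4 ×7, L=6 ×3
  A^-10: L=5 ×1
Each group contributes A^e * Σ count * d^(L-1):
Powers of d = -A^2 - A^-2: d^2 = A^4 + 2 + A^-4; d^3 = -A^6 - 3*A^2 - 3*A^-2 - A^-6; d^4 = A^8 + 4*A^4 + 6 + 4*A^-4 + A^-8; d^5 = -A^10 - 5*A^6 - 10*A^2 - 10*A^-2 - 5*A^-6 - A^-10; d^6 = A^12 + 6*A^8 + 15*A^4 + 20 + 15*A^-4 + 6*A^-8 + A^-12; d^7 = -A^14 - 7*A^10 - 21*A^6 - 35*A^2 - 35*A^-2 - 21*A^-6 - 7*A^-10 - A^-14.
  A^10 * (d^4) = A^18 + 4*A^14 + 6*A^10 + 4*A^6 + A^2
  A^8 * (10*d^3) = -10*A^14 - 30*A^10 - 30*A^6 - 10*A^2
  A^6 * (39*d^2 + 6*d^4) = 6*A^14 + 63*A^10 + 114*A^6 + 63*A^2 + 6*A^-2
  A^4 * (66*d + 52*d^3 + 2*d^5) = -2*A^14 - 62*A^10 - 242*A^6 - 242*A^2 - 62*A^-2 - 2*A^-6
  A^2 * (45 + 124*d^2 + 41*d^4) = 41*A^10 + 288*A^6 + 539*A^2 + 288*A^-2 + 41*A^-6
  A^0 * (118*d + 113*d^3 + 21*d^5) = -21*A^10 - 218*A^6 - 667*A^2 - 667*A^-2 - 218*A^-6 - 21*A^-10
  A^-2 * (20 + 120*d^2 + 63*d^4 + 7*d^6) = 7*A^10 + 105*A^6 + 477*A^2 + 778*A^-2 + 477*A^-6 + 105*A^-10 + 7*A^-14
  A^-4 * (30*d + 68*d^3 + 21*d^5 + d^7) = -A^10 - 28*A^6 - 194*A^2 - 479*A^-2 - 479*A^-6 - 194*A^-10 - 28*A^-14 - A^-18
  A^-6 * (20*d^2 + 22*d^4 + 3*d^6) = 3*A^6 + 40*A^2 + 153*A^-2 + 232*A^-6 + 153*A^-10 + 40*A^-14 + 3*A^-18
  A^-8 * (7*d^3 + 3*d^5) = -3*A^2 - 22*A^-2 - 51*A^-6 - 51*A^-10 - 22*A^-14 - 3*A^-18
  A^-10 * (d^4) = A^-2 + 4*A^-6 + 6*A^-10 + 4*A^-14 + A^-18
Summing the groups: <K> = A^18 - 2*A^14 + 3*A^10 - 4*A^6 + 4*A^2 - 4*A^-2 + 4*A^-6 - 2*A^-10 + A^-14
Normalise by the writhe: (-A^3)^(-w) = (-A^3)^(2) = A^6, so f(A) = A^6 * <K> = A^24 - 2*A^20 + 3*A^16 - 4*A^12 + 4*A^8 - 4*A^4 + 4 - 2*A^-4 + A^-8.
Substitute A = t^(-1/4), i.e. A^e → t^(-e/4): V(t) = t^2 - 2*t + 4 - 4*t^-1 + 4*t^-2 - 4*t^-3 + 3*t^-4 - 2*t^-5 + t^-6

Answer: t^2 - 2*t + 4 - 4*t^-1 + 4*t^-2 - 4*t^-3 + 3*t^-4 - 2*t^-5 + t^-6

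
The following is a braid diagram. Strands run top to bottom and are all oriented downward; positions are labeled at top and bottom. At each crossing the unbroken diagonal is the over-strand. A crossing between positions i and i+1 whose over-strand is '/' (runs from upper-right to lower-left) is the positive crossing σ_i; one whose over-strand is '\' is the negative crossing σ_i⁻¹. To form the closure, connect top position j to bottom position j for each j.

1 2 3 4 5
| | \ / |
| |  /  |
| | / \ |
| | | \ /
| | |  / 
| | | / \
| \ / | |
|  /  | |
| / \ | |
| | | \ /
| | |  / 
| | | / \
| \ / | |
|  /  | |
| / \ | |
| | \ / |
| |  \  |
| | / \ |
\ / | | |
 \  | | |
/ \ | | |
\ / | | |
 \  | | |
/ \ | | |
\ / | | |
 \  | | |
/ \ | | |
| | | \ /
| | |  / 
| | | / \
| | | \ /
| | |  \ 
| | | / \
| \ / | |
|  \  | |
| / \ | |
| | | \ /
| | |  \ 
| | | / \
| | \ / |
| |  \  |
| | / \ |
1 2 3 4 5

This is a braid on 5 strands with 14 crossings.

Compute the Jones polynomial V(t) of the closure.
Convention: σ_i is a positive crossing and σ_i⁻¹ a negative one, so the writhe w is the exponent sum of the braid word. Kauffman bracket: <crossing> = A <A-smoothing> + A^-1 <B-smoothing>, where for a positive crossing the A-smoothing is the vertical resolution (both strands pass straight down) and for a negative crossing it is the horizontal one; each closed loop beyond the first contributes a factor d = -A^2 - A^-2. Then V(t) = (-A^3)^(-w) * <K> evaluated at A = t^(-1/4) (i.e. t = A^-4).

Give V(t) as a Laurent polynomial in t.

Reading the diagram top to bottom ('/'-over between positions i,i+1 = s_i, '\'-over = s_i^-1): braid word = s3 s4 s2 s4 s2 s3^-1 s1^-1 s1^-1 s1^-1 s4 s4^-1 s2^-1 s4^-1 s3^-1.
The presented braid s3 s4 s2 s4 s2 s3^-1 s1^-1 s1^-1 s1^-1 s4 s4^-1 s2^-1 s4^-1 s3^-1 on 5 strands reduces by inverse Markov moves (closure unchanged at each step):
  Deconjugate: the word is γ·β·γ⁻¹ with γ = s3 s4 (prefix) and γ⁻¹ = s4^-1 s3^-1 (suffix); strip both.
  Deconjugate: the word is γ·β·γ⁻¹ with γ = s2 s4 (prefix) and γ⁻¹ = s4^-1 s2^-1 (suffix); strip both.
  Destabilize: the word has the form β·s4 where s4 occurs only as the final letter (β ∈ B_4); drop it and the last strand → 4 strands.
Reduced to β = s2 s3^-1 s1^-1 s1^-1 s1^-1 on 4 strands, 5 crossings.
Compute on β:
Braid: s2 s3^-1 s1^-1 s1^-1 s1^-1 on 4 strands, 5 crossings.
Writhe w = (#positive) - (#negative) = 1 - 4 = -3.
Enumerate smoothing states for the bracket polynomial. There are 2^5 = 32 states.
For each crossing: s=0 is the vertical smoothing, s=1 horizontal. Crossing k contributes A^(sign_k * (1 - 2*s_k)); loop factor d = -A^2 - A^-2.
  state 00000: A-exp=-3, loops=4, term = A^-3 * d^3
  state 00001: A-exp=-1, loops=3, term = A^-1 * d^2
  state 00010: A-exp=-1, loops=3, term = A^-1 * d^2
  state 00011: A-exp=+1, loops=4, term = A^1 * d^3
  state 00100: A-exp=-1, loops=3, term = A^-1 * d^2
  state 00101: A-exp=+1, loops=4, term = A^1 * d^3
  state 00110: A-exp=+1, loops=4, term = A^1 * d^3
  state 00111: A-exp=+3, loops=5, term = A^3 * d^4
  state 01000: A-exp=-1, loops=3, term = A^-1 * d^2
  state 01001: A-exp=+1, loops=2, term = A^1 * d^1
  state 01010: A-exp=+1, loops=2, term = A^1 * d^1
  state 01011: A-exp=+3, loops=3, term = A^3 * d^2
  state 01100: A-exp=+1, loops=2, term = A^1 * d^1
  state 01101: A-exp=+3, loops=3, term = A^3 * d^2
  state 01110: A-exp=+3, loops=3, term = A^3 * d^2
  state 01111: A-exp=+5, loops=4, term = A^5 * d^3
  state 10000: A-exp=-5, loops=3, term = A^-5 * d^2
  state 10001: A-exp=-3, loops=2, term = A^-3 * d^1
  state 10010: A-exp=-3, loops=2, term = A^-3 * d^1
  state 10011: A-exp=-1, loops=3, term = A^-1 * d^2
  state 10100: A-exp=-3, loops=2, term = A^-3 * d^1
  state 10101: A-exp=-1, loops=3, term = A^-1 * d^2
  state 10110: A-exp=-1, loops=3, term = A^-1 * d^2
  state 10111: A-exp=+1, loops=4, term = A^1 * d^3
  state 11000: A-exp=-3, loops=2, term = A^-3 * d^1
  state 11001: A-exp=-1, loops=1, term = A^-1 * d^0
  state 11010: A-exp=-1, loops=1, term = A^-1 * d^0
  state 11011: A-exp=+1, loops=2, term = A^1 * d^1
  state 11100: A-exp=-1, loops=1, term = A^-1 * d^0
  state 11101: A-exp=+1, loops=2, term = A^1 * d^1
  state 11110: A-exp=+1, loops=2, term = A^1 * d^1
  state 11111: A-exp=+3, loops=3, term = A^3 * d^2
Collect the terms by A-exponent (count of states per loop number):
Powers of d = -A^2 - A^-2: d^2 = A^4 + 2 + A^-4; d^3 = -A^6 - 3*A^2 - 3*A^-2 - A^-6; d^4 = A^8 + 4*A^4 + 6 + 4*A^-4 + A^-8.
  A^5 * (d^3) = -A^11 - 3*A^7 - 3*A^3 - A^-1
  A^3 * (4*d^2 + d^4) = A^11 + 8*A^7 + 14*A^3 + 8*A^-1 + A^-5
  A^1 * (6*d + 4*d^3) = -4*A^7 - 18*A^3 - 18*A^-1 - 4*A^-5
  A^-1 * (3 + 7*d^2) = 7*A^3 + 17*A^-1 + 7*A^-5
  A^-3 * (4*d + d^3) = -A^3 - 7*A^-1 - 7*A^-5 - A^-9
  A^-5 * (d^2) = A^-1 + 2*A^-5 + A^-9
Summing the groups: <K> = A^7 - A^3 - A^-5
Normalise by the writhe: (-A^3)^(-w) = (-A^3)^(3) = -A^9, so f(A) = -A^9 * <K> = -A^16 + A^12 + A^4.
Substitute A = t^(-1/4), i.e. A^e → t^(-e/4): V(t) = t^-1 + t^-3 - t^-4

Answer: t^-1 + t^-3 - t^-4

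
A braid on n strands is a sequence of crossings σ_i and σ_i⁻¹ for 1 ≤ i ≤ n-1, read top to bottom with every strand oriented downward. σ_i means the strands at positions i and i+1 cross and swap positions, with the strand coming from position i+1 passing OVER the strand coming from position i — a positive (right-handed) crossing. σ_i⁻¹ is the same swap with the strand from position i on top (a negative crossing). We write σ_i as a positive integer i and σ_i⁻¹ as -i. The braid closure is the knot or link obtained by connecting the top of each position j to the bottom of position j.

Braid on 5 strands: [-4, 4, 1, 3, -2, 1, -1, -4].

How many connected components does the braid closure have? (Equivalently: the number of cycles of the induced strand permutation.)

1

Derivation:
Track the strand permutation on 5 strands, starting from identity.
  step 1: s4^-1 swaps positions 4,5 -> [1 2 3 5 4]
  step 2: s4 swaps positions 4,5 -> [1 2 3 4 5]
  step 3: s1 swaps positions 1,2 -> [2 1 3 4 5]
  step 4: s3 swaps positions 3,4 -> [2 1 4 3 5]
  step 5: s2^-1 swaps positions 2,3 -> [2 4 1 3 5]
  step 6: s1 swaps positions 1,2 -> [4 2 1 3 5]
  step 7: s1^-1 swaps positions 1,2 -> [2 4 1 3 5]
  step 8: s4^-1 swaps positions 4,5 -> [2 4 1 5 3]
Final permutation (position -> original strand): [2 4 1 5 3]
Closure components = cycle count of this permutation = 1.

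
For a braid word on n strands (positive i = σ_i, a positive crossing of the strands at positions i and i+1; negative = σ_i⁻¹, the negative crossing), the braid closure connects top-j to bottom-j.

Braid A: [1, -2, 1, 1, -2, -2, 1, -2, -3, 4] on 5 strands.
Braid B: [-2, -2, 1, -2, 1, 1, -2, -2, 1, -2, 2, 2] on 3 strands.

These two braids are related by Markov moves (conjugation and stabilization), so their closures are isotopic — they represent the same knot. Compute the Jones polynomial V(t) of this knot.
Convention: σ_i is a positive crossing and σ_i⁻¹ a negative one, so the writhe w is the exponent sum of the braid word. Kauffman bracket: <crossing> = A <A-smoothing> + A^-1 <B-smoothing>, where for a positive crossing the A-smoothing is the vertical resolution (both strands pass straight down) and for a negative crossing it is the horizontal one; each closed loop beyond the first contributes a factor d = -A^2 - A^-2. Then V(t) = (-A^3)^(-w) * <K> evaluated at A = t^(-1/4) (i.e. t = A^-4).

Markov-equivalent braids have isotopic closures, hence identical knot invariants. Strip the Markov moves from each word to reach a common short braid β, then compute V(t) once on β.
Braid A: s1 s2^-1 s1 s1 s2^-1 s2^-1 s1 s2^-1 s3^-1 s4 on 5 strands reduces by inverse Markov moves (closure unchanged at each step):
  Destabilize: the word has the form β·s4 where s4 occurs only as the final letter (β ∈ B_4); drop it and the last strand → 4 strands.
  Destabilize: the word has the form β·s3^-1 where s3^-1 occurs only as the final letter (β ∈ B_3); drop it and the last strand → 3 strands.
Reduced to β = s1 s2^-1 s1 s1 s2^-1 s2^-1 s1 s2^-1 on 3 strands, 8 crossings.
Braid B: s2^-1 s2^-1 s1 s2^-1 s1 s1 s2^-1 s2^-1 s1 s2^-1 s2 s2 on 3 strands reduces by inverse Markov moves (closure unchanged at each step):
  Deconjugate: the word is γ·β·γ⁻¹ with γ = s2^-1 s2^-1 (prefix) and γ⁻¹ = s2 s2 (suffix); strip both.
Reduced to β = s1 s2^-1 s1 s1 s2^-1 s2^-1 s1 s2^-1 on 3 strands, 8 crossings.
Both give the same β = s1 s2^-1 s1 s1 s2^-1 s2^-1 s1 s2^-1 on 3 strands, so one state sum suffices:
Braid: s1 s2^-1 s1 s1 s2^-1 s2^-1 s1 s2^-1 on 3 strands, 8 crossings.
Writhe w = (#positive) - (#negative) = 4 - 4 = 0.
Enumerate smoothing states for the bracket polynomial. There are 2^8 = 256 states.
For each crossing: s=0 is the vertical smoothing, s=1 horizontal. Crossing k contributes A^(sign_k * (1 - 2*s_k)); loop factor d = -A^2 - A^-2.
Tabulate the states by total A-exponent and number of loops L (A-exp: L × count):
  A^8: L=5 ×1
  A^6: L=4 ×8
  A^4: L=3 ×27, L=5 ×1
  A^2: L=2 ×47, L=4 ×9
  A^0: L=1 ×37, L=3 ×32, L=5 ×1
  A^-2: L=2 ×47, L=4 ×9
  A^-4: L=3 ×27, L=5 ×1
  A^-6: L=4 ×8
  A^-8: L=5 ×1
Each group contributes A^e * Σ count * d^(L-1):
Powers of d = -A^2 - A^-2: d^2 = A^4 + 2 + A^-4; d^3 = -A^6 - 3*A^2 - 3*A^-2 - A^-6; d^4 = A^8 + 4*A^4 + 6 + 4*A^-4 + A^-8.
  A^8 * (d^4) = A^16 + 4*A^12 + 6*A^8 + 4*A^4 + 1
  A^6 * (8*d^3) = -8*A^12 - 24*A^8 - 24*A^4 - 8
  A^4 * (27*d^2 + d^4) = A^12 + 31*A^8 + 60*A^4 + 31 + A^-4
  A^2 * (47*d + 9*d^3) = -9*A^8 - 74*A^4 - 74 - 9*A^-4
  A^0 * (37 + 32*d^2 + d^4) = A^8 + 36*A^4 + 107 + 36*A^-4 + A^-8
  A^-2 * (47*d + 9*d^3) = -9*A^4 - 74 - 74*A^-4 - 9*A^-8
  A^-4 * (27*d^2 + d^4) = A^4 + 31 + 60*A^-4 + 31*A^-8 + A^-12
  A^-6 * (8*d^3) = -8 - 24*A^-4 - 24*A^-8 - 8*A^-12
  A^-8 * (d^4) = 1 + 4*A^-4 + 6*A^-8 + 4*A^-12 + A^-16
Summing the groups: <K> = A^16 - 3*A^12 + 5*A^8 - 6*A^4 + 7 - 6*A^-4 + 5*A^-8 - 3*A^-12 + A^-16
Normalise by the writhe: (-A^3)^(-w) = (-A^3)^(0) = 1, so f(A) = 1 * <K> = A^16 - 3*A^12 + 5*A^8 - 6*A^4 + 7 - 6*A^-4 + 5*A^-8 - 3*A^-12 + A^-16.
Substitute A = t^(-1/4), i.e. A^e → t^(-e/4): V(t) = t^4 - 3*t^3 + 5*t^2 - 6*t + 7 - 6*t^-1 + 5*t^-2 - 3*t^-3 + t^-4

Answer: t^4 - 3*t^3 + 5*t^2 - 6*t + 7 - 6*t^-1 + 5*t^-2 - 3*t^-3 + t^-4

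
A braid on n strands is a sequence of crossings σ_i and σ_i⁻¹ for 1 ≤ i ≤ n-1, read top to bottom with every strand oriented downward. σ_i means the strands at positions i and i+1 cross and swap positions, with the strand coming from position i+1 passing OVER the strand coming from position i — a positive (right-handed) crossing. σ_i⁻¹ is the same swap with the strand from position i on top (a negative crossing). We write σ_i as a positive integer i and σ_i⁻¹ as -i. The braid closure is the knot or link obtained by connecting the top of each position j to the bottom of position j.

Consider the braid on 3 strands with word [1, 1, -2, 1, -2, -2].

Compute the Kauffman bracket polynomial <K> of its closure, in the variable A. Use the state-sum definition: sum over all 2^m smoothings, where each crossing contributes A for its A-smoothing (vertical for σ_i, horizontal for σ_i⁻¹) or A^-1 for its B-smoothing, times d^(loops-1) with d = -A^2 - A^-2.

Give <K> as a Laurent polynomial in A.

-A^12 + 2*A^8 - 2*A^4 + 3 - 2*A^-4 + 2*A^-8 - A^-12

Derivation:
Braid: s1 s1 s2^-1 s1 s2^-1 s2^-1 on 3 strands, 6 crossings.
Writhe w = (#positive) - (#negative) = 3 - 3 = 0.
State-sum expansion of <K>. There are 2^6 = 64 states.
Each crossing splits two ways (0=vertical, 1=horizontal). The state's weight is A^(#A-smoothings - #B-smoothings) * d^(loops - 1).
Tabulate the states by total A-exponent and number of loops L (A-exp: L × count):
  A^6: L=4 ×1
  A^4: L=3 ×6
  A^2: L=2 ×14, L=4 ×1
  A^0: L=1 ×13, L=3 ×7
  A^-2: L=2 ×14, L=4 ×1
  A^-4: L=3 ×6
  A^-6: L=4 ×1
Each group contributes A^e * Σ count * d^(L-1):
Powers of d = -A^2 - A^-2: d^2 = A^4 + 2 + A^-4; d^3 = -A^6 - 3*A^2 - 3*A^-2 - A^-6.
  A^6 * (d^3) = -A^12 - 3*A^8 - 3*A^4 - 1
  A^4 * (6*d^2) = 6*A^8 + 12*A^4 + 6
  A^2 * (14*d + d^3) = -A^8 - 17*A^4 - 17 - A^-4
  A^0 * (13 + 7*d^2) = 7*A^4 + 27 + 7*A^-4
  A^-2 * (14*d + d^3) = -A^4 - 17 - 17*A^-4 - A^-8
  A^-4 * (6*d^2) = 6 + 12*A^-4 + 6*A^-8
  A^-6 * (d^3) = -1 - 3*A^-4 - 3*A^-8 - A^-12
Summing the groups: <K> = -A^12 + 2*A^8 - 2*A^4 + 3 - 2*A^-4 + 2*A^-8 - A^-12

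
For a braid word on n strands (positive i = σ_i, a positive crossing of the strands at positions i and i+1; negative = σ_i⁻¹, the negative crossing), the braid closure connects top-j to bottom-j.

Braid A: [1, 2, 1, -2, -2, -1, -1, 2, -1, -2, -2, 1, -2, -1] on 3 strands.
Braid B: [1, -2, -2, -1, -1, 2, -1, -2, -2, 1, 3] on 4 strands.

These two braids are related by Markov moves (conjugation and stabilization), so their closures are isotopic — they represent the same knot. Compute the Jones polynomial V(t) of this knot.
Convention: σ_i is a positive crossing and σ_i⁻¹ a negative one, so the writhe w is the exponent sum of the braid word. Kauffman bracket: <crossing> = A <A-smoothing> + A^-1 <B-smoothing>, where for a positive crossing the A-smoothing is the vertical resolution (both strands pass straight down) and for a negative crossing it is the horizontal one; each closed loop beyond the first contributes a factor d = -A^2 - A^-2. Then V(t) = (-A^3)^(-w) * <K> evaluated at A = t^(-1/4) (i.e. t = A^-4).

-1 + 4*t^-1 - 5*t^-2 + 7*t^-3 - 7*t^-4 + 6*t^-5 - 5*t^-6 + 3*t^-7 - t^-8

Derivation:
Markov-equivalent braids have isotopic closures, hence identical knot invariants. Strip the Markov moves from each word to reach a common short braid β, then compute V(t) once on β.
Braid A: s1 s2 s1 s2^-1 s2^-1 s1^-1 s1^-1 s2 s1^-1 s2^-1 s2^-1 s1 s2^-1 s1^-1 on 3 strands reduces by inverse Markov moves (closure unchanged at each step):
  Deconjugate: the word is γ·β·γ⁻¹ with γ = s1 s2 (prefix) and γ⁻¹ = s2^-1 s1^-1 (suffix); strip both.
Reduced to β = s1 s2^-1 s2^-1 s1^-1 s1^-1 s2 s1^-1 s2^-1 s2^-1 s1 on 3 strands, 10 crossings.
Braid B: s1 s2^-1 s2^-1 s1^-1 s1^-1 s2 s1^-1 s2^-1 s2^-1 s1 s3 on 4 strands reduces by inverse Markov moves (closure unchanged at each step):
  Destabilize: the word has the form β·s3 where s3 occurs only as the final letter (β ∈ B_3); drop it and the last strand → 3 strands.
Reduced to β = s1 s2^-1 s2^-1 s1^-1 s1^-1 s2 s1^-1 s2^-1 s2^-1 s1 on 3 strands, 10 crossings.
Both give the same β = s1 s2^-1 s2^-1 s1^-1 s1^-1 s2 s1^-1 s2^-1 s2^-1 s1 on 3 strands, so one state sum suffices:
Braid: s1 s2^-1 s2^-1 s1^-1 s1^-1 s2 s1^-1 s2^-1 s2^-1 s1 on 3 strands, 10 crossings.
Writhe w = (#positive) - (#negative) = 3 - 7 = -4.
State-sum expansion of <K>. There are 2^10 = 1024 states.
For each crossing: s=0 is the vertical smoothing, s=1 horizontal. Crossing k contributes A^(sign_k * (1 - 2*s_k)); loop factor d = -A^2 - A^-2.
Tabulate the states by total A-exponent and number of loops L (A-exp: L × count):
  A^10: L=6 ×1
  A^8: L=5 ×10
  A^6: L=4 ×43, L=6 ×2
  A^4: L=3 ×98, L=5 ×22
  A^2: L=2 ×118, L=4 ×88, L=6 ×4
  A^0: L=1 ×60, L=3 ×162, L=5 ×30
  A^-2: L=2 ×128, L=4 ×79, L=6 ×3
  A^-4: L=1 ×23, L=3 ×84, L=5 ×13
  A^-6: L=2 ×27, L=4 ×18
  A^-8: L=1 ×2, L=3 ×8
  A^-10: L=2 ×1
Each group contributes A^e * Σ count * d^(L-1):
Powers of d = -A^2 - A^-2: d^2 = A^4 + 2 + A^-4; d^3 = -A^6 - 3*A^2 - 3*A^-2 - A^-6; d^4 = A^8 + 4*A^4 + 6 + 4*A^-4 + A^-8; d^5 = -A^10 - 5*A^6 - 10*A^2 - 10*A^-2 - 5*A^-6 - A^-10.
  A^10 * (d^5) = -A^20 - 5*A^16 - 10*A^12 - 10*A^8 - 5*A^4 - 1
  A^8 * (10*d^4) = 10*A^16 + 40*A^12 + 60*A^8 + 40*A^4 + 10
  A^6 * (43*d^3 + 2*d^5) = -2*A^16 - 53*A^12 - 149*A^8 - 149*A^4 - 53 - 2*A^-4
  A^4 * (98*d^2 + 22*d^4) = 22*A^12 + 186*A^8 + 328*A^4 + 186 + 22*A^-4
  A^2 * (118*d + 88*d^3 + 4*d^5) = -4*A^12 - 108*A^8 - 422*A^4 - 422 - 108*A^-4 - 4*A^-8
  A^0 * (60 + 162*d^2 + 30*d^4) = 30*A^8 + 282*A^4 + 564 + 282*A^-4 + 30*A^-8
  A^-2 * (128*d + 79*d^3 + 3*d^5) = -3*A^8 - 94*A^4 - 395 - 395*A^-4 - 94*A^-8 - 3*A^-12
  A^-4 * (23 + 84*d^2 + 13*d^4) = 13*A^4 + 136 + 269*A^-4 + 136*A^-8 + 13*A^-12
  A^-6 * (27*d + 18*d^3) = -18 - 81*A^-4 - 81*A^-8 - 18*A^-12
  A^-8 * (2 + 8*d^2) = 8*A^-4 + 18*A^-8 + 8*A^-12
  A^-10 * (d) = -A^-8 - A^-12
Summing the groups: <K> = -A^20 + 3*A^16 - 5*A^12 + 6*A^8 - 7*A^4 + 7 - 5*A^-4 + 4*A^-8 - A^-12
Normalise by the writhe: (-A^3)^(-w) = (-A^3)^(4) = A^12, so f(A) = A^12 * <K> = -A^32 + 3*A^28 - 5*A^24 + 6*A^20 - 7*A^16 + 7*A^12 - 5*A^8 + 4*A^4 - 1.
Substitute A = t^(-1/4), i.e. A^e → t^(-e/4): V(t) = -1 + 4*t^-1 - 5*t^-2 + 7*t^-3 - 7*t^-4 + 6*t^-5 - 5*t^-6 + 3*t^-7 - t^-8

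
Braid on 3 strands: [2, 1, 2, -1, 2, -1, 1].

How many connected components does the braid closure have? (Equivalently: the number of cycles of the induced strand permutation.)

Track the strand permutation on 3 strands, starting from identity.
  step 1: s2 swaps positions 2,3 -> [1 3 2]
  step 2: s1 swaps positions 1,2 -> [3 1 2]
  step 3: s2 swaps positions 2,3 -> [3 2 1]
  step 4: s1^-1 swaps positions 1,2 -> [2 3 1]
  step 5: s2 swaps positions 2,3 -> [2 1 3]
  step 6: s1^-1 swaps positions 1,2 -> [1 2 3]
  step 7: s1 swaps positions 1,2 -> [2 1 3]
Final permutation (position -> original strand): [2 1 3]
Closure components = cycle count of this permutation = 2.

Answer: 2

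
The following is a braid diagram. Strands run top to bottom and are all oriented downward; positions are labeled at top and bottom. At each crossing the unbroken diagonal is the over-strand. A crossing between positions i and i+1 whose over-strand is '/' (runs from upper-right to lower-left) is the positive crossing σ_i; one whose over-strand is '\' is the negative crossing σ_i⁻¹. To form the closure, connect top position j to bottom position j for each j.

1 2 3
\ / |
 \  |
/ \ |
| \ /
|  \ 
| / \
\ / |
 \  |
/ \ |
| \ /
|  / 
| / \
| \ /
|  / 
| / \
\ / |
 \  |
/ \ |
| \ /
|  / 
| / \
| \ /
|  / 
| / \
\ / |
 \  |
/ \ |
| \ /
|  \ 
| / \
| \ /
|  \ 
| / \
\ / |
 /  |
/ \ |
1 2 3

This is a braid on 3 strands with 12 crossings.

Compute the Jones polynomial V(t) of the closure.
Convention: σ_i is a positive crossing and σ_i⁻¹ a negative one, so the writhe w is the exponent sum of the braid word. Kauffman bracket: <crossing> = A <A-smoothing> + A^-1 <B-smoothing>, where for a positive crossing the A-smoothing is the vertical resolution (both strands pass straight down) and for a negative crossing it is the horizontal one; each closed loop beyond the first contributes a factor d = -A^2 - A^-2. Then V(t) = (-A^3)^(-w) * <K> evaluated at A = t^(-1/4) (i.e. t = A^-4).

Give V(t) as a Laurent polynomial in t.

Reading the diagram top to bottom ('/'-over between positions i,i+1 = s_i, '\'-over = s_i^-1): braid word = s1^-1 s2^-1 s1^-1 s2 s2 s1^-1 s2 s2 s1^-1 s2^-1 s2^-1 s1.
The presented braid s1^-1 s2^-1 s1^-1 s2 s2 s1^-1 s2 s2 s1^-1 s2^-1 s2^-1 s1 on 3 strands reduces by inverse Markov moves (closure unchanged at each step):
  Deconjugate: the word is γ·β·γ⁻¹ with γ = s1^-1 (prefix) and γ⁻¹ = s1 (suffix); strip both.
Reduced to β = s2^-1 s1^-1 s2 s2 s1^-1 s2 s2 s1^-1 s2^-1 s2^-1 on 3 strands, 10 crossings.
Compute on β:
Braid: s2^-1 s1^-1 s2 s2 s1^-1 s2 s2 s1^-1 s2^-1 s2^-1 on 3 strands, 10 crossings.
Writhe w = (#positive) - (#negative) = 4 - 6 = -2.
Computing the Kauffman bracket via state sum. There are 2^10 = 1024 states.
Smooth each crossing (0=||, 1=⌣⌢); contribution A^(Σ sign_k(1-2s_k)) * d^(L-1).
Tabulate the states by total A-exponent and number of loops L (A-exp: L × count):
  A^10: L=5 ×1
  A^8: L=4 ×10
  A^6: L=3 ×39, L=5 ×6
  A^4: L=2 ×66, L=4 ×52, L=6 ×2
  A^2: L=1 ×45, L=3 ×124, L=5 ×41
  A^0: L=2 ×118, L=4 ×113, L=6 ×21
  A^-2: L=1 ×20, L=3 ×120, L=5 ×63, L=7 ×7
  A^-4: L=2 ×30, L=4 ×68, L=6 ×21, L=8 ×1
  A^-6: L=3 ×20, L=5 ×22, L=7 ×3
  A^-8: L=4 ×7, L=6 ×3
  A^-10: L=5 ×1
Each group contributes A^e * Σ count * d^(L-1):
Powers of d = -A^2 - A^-2: d^2 = A^4 + 2 + A^-4; d^3 = -A^6 - 3*A^2 - 3*A^-2 - A^-6; d^4 = A^8 + 4*A^4 + 6 + 4*A^-4 + A^-8; d^5 = -A^10 - 5*A^6 - 10*A^2 - 10*A^-2 - 5*A^-6 - A^-10; d^6 = A^12 + 6*A^8 + 15*A^4 + 20 + 15*A^-4 + 6*A^-8 + A^-12; d^7 = -A^14 - 7*A^10 - 21*A^6 - 35*A^2 - 35*A^-2 - 21*A^-6 - 7*A^-10 - A^-14.
  A^10 * (d^4) = A^18 + 4*A^14 + 6*A^10 + 4*A^6 + A^2
  A^8 * (10*d^3) = -10*A^14 - 30*A^10 - 30*A^6 - 10*A^2
  A^6 * (39*d^2 + 6*d^4) = 6*A^14 + 63*A^10 + 114*A^6 + 63*A^2 + 6*A^-2
  A^4 * (66*d + 52*d^3 + 2*d^5) = -2*A^14 - 62*A^10 - 242*A^6 - 242*A^2 - 62*A^-2 - 2*A^-6
  A^2 * (45 + 124*d^2 + 41*d^4) = 41*A^10 + 288*A^6 + 539*A^2 + 288*A^-2 + 41*A^-6
  A^0 * (118*d + 113*d^3 + 21*d^5) = -21*A^10 - 218*A^6 - 667*A^2 - 667*A^-2 - 218*A^-6 - 21*A^-10
  A^-2 * (20 + 120*d^2 + 63*d^4 + 7*d^6) = 7*A^10 + 105*A^6 + 477*A^2 + 778*A^-2 + 477*A^-6 + 105*A^-10 + 7*A^-14
  A^-4 * (30*d + 68*d^3 + 21*d^5 + d^7) = -A^10 - 28*A^6 - 194*A^2 - 479*A^-2 - 479*A^-6 - 194*A^-10 - 28*A^-14 - A^-18
  A^-6 * (20*d^2 + 22*d^4 + 3*d^6) = 3*A^6 + 40*A^2 + 153*A^-2 + 232*A^-6 + 153*A^-10 + 40*A^-14 + 3*A^-18
  A^-8 * (7*d^3 + 3*d^5) = -3*A^2 - 22*A^-2 - 51*A^-6 - 51*A^-10 - 22*A^-14 - 3*A^-18
  A^-10 * (d^4) = A^-2 + 4*A^-6 + 6*A^-10 + 4*A^-14 + A^-18
Summing the groups: <K> = A^18 - 2*A^14 + 3*A^10 - 4*A^6 + 4*A^2 - 4*A^-2 + 4*A^-6 - 2*A^-10 + A^-14
Normalise by the writhe: (-A^3)^(-w) = (-A^3)^(2) = A^6, so f(A) = A^6 * <K> = A^24 - 2*A^20 + 3*A^16 - 4*A^12 + 4*A^8 - 4*A^4 + 4 - 2*A^-4 + A^-8.
Substitute A = t^(-1/4), i.e. A^e → t^(-e/4): V(t) = t^2 - 2*t + 4 - 4*t^-1 + 4*t^-2 - 4*t^-3 + 3*t^-4 - 2*t^-5 + t^-6

Answer: t^2 - 2*t + 4 - 4*t^-1 + 4*t^-2 - 4*t^-3 + 3*t^-4 - 2*t^-5 + t^-6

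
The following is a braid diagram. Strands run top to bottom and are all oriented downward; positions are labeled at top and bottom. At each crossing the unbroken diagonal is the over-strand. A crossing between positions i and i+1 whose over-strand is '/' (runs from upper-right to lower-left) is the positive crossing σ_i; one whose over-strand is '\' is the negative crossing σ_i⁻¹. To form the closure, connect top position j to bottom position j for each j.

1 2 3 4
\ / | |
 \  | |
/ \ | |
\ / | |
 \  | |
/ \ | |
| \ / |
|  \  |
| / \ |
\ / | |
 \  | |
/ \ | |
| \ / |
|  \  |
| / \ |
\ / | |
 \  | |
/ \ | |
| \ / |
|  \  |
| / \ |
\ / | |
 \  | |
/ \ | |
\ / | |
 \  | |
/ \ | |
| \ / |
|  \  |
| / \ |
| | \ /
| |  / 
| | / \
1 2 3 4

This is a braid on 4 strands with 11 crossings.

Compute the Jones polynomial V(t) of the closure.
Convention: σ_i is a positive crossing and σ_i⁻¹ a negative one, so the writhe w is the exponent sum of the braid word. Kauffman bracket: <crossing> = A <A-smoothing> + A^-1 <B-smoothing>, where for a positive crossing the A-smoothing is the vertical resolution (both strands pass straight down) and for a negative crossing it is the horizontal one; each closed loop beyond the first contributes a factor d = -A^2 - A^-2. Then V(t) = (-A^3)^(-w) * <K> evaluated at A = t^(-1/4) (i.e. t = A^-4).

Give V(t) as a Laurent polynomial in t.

t^-4 + t^-6 - t^-10

Derivation:
Reading the diagram top to bottom ('/'-over between positions i,i+1 = s_i, '\'-over = s_i^-1): braid word = s1^-1 s1^-1 s2^-1 s1^-1 s2^-1 s1^-1 s2^-1 s1^-1 s1^-1 s2^-1 s3.
The presented braid s1^-1 s1^-1 s2^-1 s1^-1 s2^-1 s1^-1 s2^-1 s1^-1 s1^-1 s2^-1 s3 on 4 strands reduces by inverse Markov moves (closure unchanged at each step):
  Destabilize: the word has the form β·s3 where s3 occurs only as the final letter (β ∈ B_3); drop it and the last strand → 3 strands.
Reduced to β = s1^-1 s1^-1 s2^-1 s1^-1 s2^-1 s1^-1 s2^-1 s1^-1 s1^-1 s2^-1 on 3 strands, 10 crossings.
Compute on β:
Braid: s1^-1 s1^-1 s2^-1 s1^-1 s2^-1 s1^-1 s2^-1 s1^-1 s1^-1 s2^-1 on 3 strands, 10 crossings.
Writhe w = (#positive) - (#negative) = 0 - 10 = -10.
State-sum expansion of <K>. There are 2^10 = 1024 states.
Each crossing splits two ways (0=vertical, 1=horizontal). The state's weight is A^(#A-smoothings - #B-smoothings) * d^(loops - 1).
Tabulate the states by total A-exponent and number of loops L (A-exp: L × count):
  A^10: L=3 ×1
  A^8: L=2 ×4, L=4 ×6
  A^6: L=1 ×4, L=3 ×30, L=5 ×11
  A^4: L=2 ×48, L=4 ×65, L=6 ×7
  A^2: L=1 ×24, L=3 ×140, L=5 ×45, L=7 ×1
  A^0: L=2 ×129, L=4 ×117, L=6 ×6
  A^-2: L=1 ×43, L=3 ×151, L=5 ×16
  A^-4: L=2 ×96, L=4 ×24
  A^-6: L=1 ×24, L=3 ×21
  A^-8: L=2 ×10
  A^-10: L=3 ×1
Each group contributes A^e * Σ count * d^(L-1):
Powers of d = -A^2 - A^-2: d^2 = A^4 + 2 + A^-4; d^3 = -A^6 - 3*A^2 - 3*A^-2 - A^-6; d^4 = A^8 + 4*A^4 + 6 + 4*A^-4 + A^-8; d^5 = -A^10 - 5*A^6 - 10*A^2 - 10*A^-2 - 5*A^-6 - A^-10; d^6 = A^12 + 6*A^8 + 15*A^4 + 20 + 15*A^-4 + 6*A^-8 + A^-12.
  A^10 * (d^2) = A^14 + 2*A^10 + A^6
  A^8 * (4*d + 6*d^3) = -6*A^14 - 22*A^10 - 22*A^6 - 6*A^2
  A^6 * (4 + 30*d^2 + 11*d^4) = 11*A^14 + 74*A^10 + 130*A^6 + 74*A^2 + 11*A^-2
  A^4 * (48*d + 65*d^3 + 7*d^5) = -7*A^14 - 100*A^10 - 313*A^6 - 313*A^2 - 100*A^-2 - 7*A^-6
  A^2 * (24 + 140*d^2 + 45*d^4 + d^6) = A^14 + 51*A^10 + 335*A^6 + 594*A^2 + 335*A^-2 + 51*A^-6 + A^-10
  A^0 * (129*d + 117*d^3 + 6*d^5) = -6*A^10 - 147*A^6 - 540*A^2 - 540*A^-2 - 147*A^-6 - 6*A^-10
  A^-2 * (43 + 151*d^2 + 16*d^4) = 16*A^6 + 215*A^2 + 441*A^-2 + 215*A^-6 + 16*A^-10
  A^-4 * (96*d + 24*d^3) = -24*A^2 - 168*A^-2 - 168*A^-6 - 24*A^-10
  A^-6 * (24 + 21*d^2) = 21*A^-2 + 66*A^-6 + 21*A^-10
  A^-8 * (10*d) = -10*A^-6 - 10*A^-10
  A^-10 * (d^2) = A^-6 + 2*A^-10 + A^-14
Summing the groups: <K> = -A^10 + A^-6 + A^-14
Normalise by the writhe: (-A^3)^(-w) = (-A^3)^(10) = A^30, so f(A) = A^30 * <K> = -A^40 + A^24 + A^16.
Substitute A = t^(-1/4), i.e. A^e → t^(-e/4): V(t) = t^-4 + t^-6 - t^-10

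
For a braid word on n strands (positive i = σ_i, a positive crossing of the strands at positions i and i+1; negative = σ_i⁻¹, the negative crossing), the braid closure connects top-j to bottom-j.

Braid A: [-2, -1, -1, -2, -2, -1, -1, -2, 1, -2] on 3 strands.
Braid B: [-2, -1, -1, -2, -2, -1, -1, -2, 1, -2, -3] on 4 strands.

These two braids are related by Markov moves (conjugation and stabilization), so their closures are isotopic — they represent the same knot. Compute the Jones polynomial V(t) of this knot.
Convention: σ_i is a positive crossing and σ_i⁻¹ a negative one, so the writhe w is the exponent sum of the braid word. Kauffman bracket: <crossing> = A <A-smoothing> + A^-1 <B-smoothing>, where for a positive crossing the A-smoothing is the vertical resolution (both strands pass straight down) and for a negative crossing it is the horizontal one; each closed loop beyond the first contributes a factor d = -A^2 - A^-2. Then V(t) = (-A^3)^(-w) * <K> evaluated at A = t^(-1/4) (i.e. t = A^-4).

Markov-equivalent braids have isotopic closures, hence identical knot invariants. Strip the Markov moves from each word to reach a common short braid β, then compute V(t) once on β.
Braid A: s2^-1 s1^-1 s1^-1 s2^-1 s2^-1 s1^-1 s1^-1 s2^-1 s1 s2^-1 on 3 strands has no conjugating prefix/suffix or stabilization to strip; take β = s2^-1 s1^-1 s1^-1 s2^-1 s2^-1 s1^-1 s1^-1 s2^-1 s1 s2^-1.
Braid B: s2^-1 s1^-1 s1^-1 s2^-1 s2^-1 s1^-1 s1^-1 s2^-1 s1 s2^-1 s3^-1 on 4 strands reduces by inverse Markov moves (closure unchanged at each step):
  Destabilize: the word has the form β·s3^-1 where s3^-1 occurs only as the final letter (β ∈ B_3); drop it and the last strand → 3 strands.
Reduced to β = s2^-1 s1^-1 s1^-1 s2^-1 s2^-1 s1^-1 s1^-1 s2^-1 s1 s2^-1 on 3 strands, 10 crossings.
Both give the same β = s2^-1 s1^-1 s1^-1 s2^-1 s2^-1 s1^-1 s1^-1 s2^-1 s1 s2^-1 on 3 strands, so one state sum suffices:
Braid: s2^-1 s1^-1 s1^-1 s2^-1 s2^-1 s1^-1 s1^-1 s2^-1 s1 s2^-1 on 3 strands, 10 crossings.
Writhe w = (#positive) - (#negative) = 1 - 9 = -8.
State-sum expansion of <K>. There are 2^10 = 1024 states.
Smooth each crossing (0=||, 1=⌣⌢); contribution A^(Σ sign_k(1-2s_k)) * d^(L-1).
Tabulate the states by total A-exponent and number of loops L (A-exp: L × count):
  A^10: L=6 ×1
  A^8: L=5 ×10
  A^6: L=4 ×41, L=6 ×4
  A^4: L=3 ×86, L=5 ×34
  A^2: L=2 ×92, L=4 ×114, L=6 ×4
  A^0: L=1 ×40, L=3 ×185, L=5 ×27
  A^-2: L=2 ×142, L=4 ×67, L=6 ×1
  A^-4: L=1 ×40, L=3 ×76, L=5 ×4
  A^-6: L=2 ×39, L=4 ×6
  A^-8: L=1 ×5, L=3 ×5
  A^-10: L=2 ×1
Each group contributes A^e * Σ count * d^(L-1):
Powers of d = -A^2 - A^-2: d^2 = A^4 + 2 + A^-4; d^3 = -A^6 - 3*A^2 - 3*A^-2 - A^-6; d^4 = A^8 + 4*A^4 + 6 + 4*A^-4 + A^-8; d^5 = -A^10 - 5*A^6 - 10*A^2 - 10*A^-2 - 5*A^-6 - A^-10.
  A^10 * (d^5) = -A^20 - 5*A^16 - 10*A^12 - 10*A^8 - 5*A^4 - 1
  A^8 * (10*d^4) = 10*A^16 + 40*A^12 + 60*A^8 + 40*A^4 + 10
  A^6 * (41*d^3 + 4*d^5) = -4*A^16 - 61*A^12 - 163*A^8 - 163*A^4 - 61 - 4*A^-4
  A^4 * (86*d^2 + 34*d^4) = 34*A^12 + 222*A^8 + 376*A^4 + 222 + 34*A^-4
  A^2 * (92*d + 114*d^3 + 4*d^5) = -4*A^12 - 134*A^8 - 474*A^4 - 474 - 134*A^-4 - 4*A^-8
  A^0 * (40 + 185*d^2 + 27*d^4) = 27*A^8 + 293*A^4 + 572 + 293*A^-4 + 27*A^-8
  A^-2 * (142*d + 67*d^3 + d^5) = -A^8 - 72*A^4 - 353 - 353*A^-4 - 72*A^-8 - A^-12
  A^-4 * (40 + 76*d^2 + 4*d^4) = 4*A^4 + 92 + 216*A^-4 + 92*A^-8 + 4*A^-12
  A^-6 * (39*d + 6*d^3) = -6 - 57*A^-4 - 57*A^-8 - 6*A^-12
  A^-8 * (5 + 5*d^2) = 5*A^-4 + 15*A^-8 + 5*A^-12
  A^-10 * (d) = -A^-8 - A^-12
Summing the groups: <K> = -A^20 + A^16 - A^12 + A^8 - A^4 + 1 + A^-12
Normalise by the writhe: (-A^3)^(-w) = (-A^3)^(8) = A^24, so f(A) = A^24 * <K> = -A^44 + A^40 - A^36 + A^32 - A^28 + A^24 + A^12.
Substitute A = t^(-1/4), i.e. A^e → t^(-e/4): V(t) = t^-3 + t^-6 - t^-7 + t^-8 - t^-9 + t^-10 - t^-11

Answer: t^-3 + t^-6 - t^-7 + t^-8 - t^-9 + t^-10 - t^-11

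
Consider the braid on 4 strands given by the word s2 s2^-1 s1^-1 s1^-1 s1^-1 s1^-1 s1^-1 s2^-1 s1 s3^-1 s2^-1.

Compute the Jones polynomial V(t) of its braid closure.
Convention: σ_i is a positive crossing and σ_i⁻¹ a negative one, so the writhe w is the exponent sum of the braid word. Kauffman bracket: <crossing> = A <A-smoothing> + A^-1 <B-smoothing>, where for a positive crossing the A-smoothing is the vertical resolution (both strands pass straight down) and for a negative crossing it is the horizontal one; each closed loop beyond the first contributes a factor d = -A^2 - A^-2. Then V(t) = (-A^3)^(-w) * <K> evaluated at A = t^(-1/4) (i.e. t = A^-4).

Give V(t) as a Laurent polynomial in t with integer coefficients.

t^-2 - t^-3 + 2*t^-4 - 2*t^-5 + 3*t^-6 - 2*t^-7 + t^-8 - t^-9

Derivation:
The presented braid s2 s2^-1 s1^-1 s1^-1 s1^-1 s1^-1 s1^-1 s2^-1 s1 s3^-1 s2^-1 on 4 strands reduces by inverse Markov moves (closure unchanged at each step):
  Deconjugate: the word is γ·β·γ⁻¹ with γ = s2 (prefix) and γ⁻¹ = s2^-1 (suffix); strip both.
  Destabilize: the word has the form β·s3^-1 where s3^-1 occurs only as the final letter (β ∈ B_3); drop it and the last strand → 3 strands.
Reduced to β = s2^-1 s1^-1 s1^-1 s1^-1 s1^-1 s1^-1 s2^-1 s1 on 3 strands, 8 crossings.
Compute on β:
Braid: s2^-1 s1^-1 s1^-1 s1^-1 s1^-1 s1^-1 s2^-1 s1 on 3 strands, 8 crossings.
Writhe w = (#positive) - (#negative) = 1 - 7 = -6.
State-sum expansion of <K>. There are 2^8 = 256 states.
Smooth each crossing (0=||, 1=⌣⌢); contribution A^(Σ sign_k(1-2s_k)) * d^(L-1).
Tabulate the states by total A-exponent and number of loops L (A-exp: L × count):
  A^8: L=6 ×1
  A^6: L=5 ×8
  A^4: L=4 ×25, L=6 ×3
  A^2: L=3 ×40, L=5 ×15, L=7 ×1
  A^0: L=2 ×35, L=4 ×30, L=6 ×5
  A^-2: L=1 ×15, L=3 ×31, L=5 ×10
  A^-4: L=2 ×18, L=4 ×10
  A^-6: L=1 ×2, L=3 ×6
  A^-8: L=2 ×1
Each group contributes A^e * Σ count * d^(L-1):
Powers of d = -A^2 - A^-2: d^2 = A^4 + 2 + A^-4; d^3 = -A^6 - 3*A^2 - 3*A^-2 - A^-6; d^4 = A^8 + 4*A^4 + 6 + 4*A^-4 + A^-8; d^5 = -A^10 - 5*A^6 - 10*A^2 - 10*A^-2 - 5*A^-6 - A^-10; d^6 = A^12 + 6*A^8 + 15*A^4 + 20 + 15*A^-4 + 6*A^-8 + A^-12.
  A^8 * (d^5) = -A^18 - 5*A^14 - 10*A^10 - 10*A^6 - 5*A^2 - A^-2
  A^6 * (8*d^4) = 8*A^14 + 32*A^10 + 48*A^6 + 32*A^2 + 8*A^-2
  A^4 * (25*d^3 + 3*d^5) = -3*A^14 - 40*A^10 - 105*A^6 - 105*A^2 - 40*A^-2 - 3*A^-6
  A^2 * (40*d^2 + 15*d^4 + d^6) = A^14 + 21*A^10 + 115*A^6 + 190*A^2 + 115*A^-2 + 21*A^-6 + A^-10
  A^0 * (35*d + 30*d^3 + 5*d^5) = -5*A^10 - 55*A^6 - 175*A^2 - 175*A^-2 - 55*A^-6 - 5*A^-10
  A^-2 * (15 + 31*d^2 + 10*d^4) = 10*A^6 + 71*A^2 + 137*A^-2 + 71*A^-6 + 10*A^-10
  A^-4 * (18*d + 10*d^3) = -10*A^2 - 48*A^-2 - 48*A^-6 - 10*A^-10
  A^-6 * (2 + 6*d^2) = 6*A^-2 + 14*A^-6 + 6*A^-10
  A^-8 * (d) = -A^-6 - A^-10
Summing the groups: <K> = -A^18 + A^14 - 2*A^10 + 3*A^6 - 2*A^2 + 2*A^-2 - A^-6 + A^-10
Normalise by the writhe: (-A^3)^(-w) = (-A^3)^(6) = A^18, so f(A) = A^18 * <K> = -A^36 + A^32 - 2*A^28 + 3*A^24 - 2*A^20 + 2*A^16 - A^12 + A^8.
Substitute A = t^(-1/4), i.e. A^e → t^(-e/4): V(t) = t^-2 - t^-3 + 2*t^-4 - 2*t^-5 + 3*t^-6 - 2*t^-7 + t^-8 - t^-9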